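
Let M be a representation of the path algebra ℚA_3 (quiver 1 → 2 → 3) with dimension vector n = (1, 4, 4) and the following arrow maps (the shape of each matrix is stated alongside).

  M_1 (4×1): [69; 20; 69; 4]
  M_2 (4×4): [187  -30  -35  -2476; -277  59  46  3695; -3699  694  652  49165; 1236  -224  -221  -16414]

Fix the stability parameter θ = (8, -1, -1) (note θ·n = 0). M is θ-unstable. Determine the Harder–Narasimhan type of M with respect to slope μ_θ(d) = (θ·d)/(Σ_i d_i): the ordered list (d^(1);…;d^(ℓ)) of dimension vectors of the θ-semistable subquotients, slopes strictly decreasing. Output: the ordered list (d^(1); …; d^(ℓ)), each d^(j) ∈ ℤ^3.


Interval decomposition of M: I[1,3], I[2,3]^3.
HN type (ℓ=2): μ^(1)=2; μ^(2)=-1

((1, 1, 1); (0, 3, 3))


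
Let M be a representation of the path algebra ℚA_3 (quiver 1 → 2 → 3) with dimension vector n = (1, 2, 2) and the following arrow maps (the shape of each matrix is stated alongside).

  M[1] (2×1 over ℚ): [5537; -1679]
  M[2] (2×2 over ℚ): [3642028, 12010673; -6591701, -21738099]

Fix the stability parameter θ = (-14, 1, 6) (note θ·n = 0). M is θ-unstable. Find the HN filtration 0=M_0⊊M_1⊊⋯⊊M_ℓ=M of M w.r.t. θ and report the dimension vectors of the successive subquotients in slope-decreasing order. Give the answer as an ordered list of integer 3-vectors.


Interval decomposition of M: I[1,3], I[2,3].
HN type (ℓ=3): μ^(1)=6; μ^(2)=1; μ^(3)=-14

((0, 0, 2); (0, 2, 0); (1, 0, 0))


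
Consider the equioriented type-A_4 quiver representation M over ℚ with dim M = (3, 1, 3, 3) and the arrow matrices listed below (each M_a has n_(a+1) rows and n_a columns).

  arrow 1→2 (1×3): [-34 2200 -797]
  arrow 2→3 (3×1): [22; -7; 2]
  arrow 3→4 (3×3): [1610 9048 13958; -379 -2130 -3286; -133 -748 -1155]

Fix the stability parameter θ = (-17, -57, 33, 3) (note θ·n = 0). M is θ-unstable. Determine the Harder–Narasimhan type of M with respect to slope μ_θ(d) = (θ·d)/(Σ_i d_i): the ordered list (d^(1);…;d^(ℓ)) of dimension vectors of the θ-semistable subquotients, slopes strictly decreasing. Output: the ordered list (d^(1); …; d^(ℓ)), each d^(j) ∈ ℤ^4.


Via rank(M_{q-1}∘⋯∘M_p): M ≅ I[1,1]^2, I[1,3], I[3,4]^2, I[4,4].
μ_θ-semistable layers: μ^(1)=33; μ^(2)=18; μ^(3)=3; μ^(4)=-17; μ^(5)=-37

((0, 0, 1, 0); (0, 0, 2, 2); (0, 0, 0, 1); (2, 0, 0, 0); (1, 1, 0, 0))


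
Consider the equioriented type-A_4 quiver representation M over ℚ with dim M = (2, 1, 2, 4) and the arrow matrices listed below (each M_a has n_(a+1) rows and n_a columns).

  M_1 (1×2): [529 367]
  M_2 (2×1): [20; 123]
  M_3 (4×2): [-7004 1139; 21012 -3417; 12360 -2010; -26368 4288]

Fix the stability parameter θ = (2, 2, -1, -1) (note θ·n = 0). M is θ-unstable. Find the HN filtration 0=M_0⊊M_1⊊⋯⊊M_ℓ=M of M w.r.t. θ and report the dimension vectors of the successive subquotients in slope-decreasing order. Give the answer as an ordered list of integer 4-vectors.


Via rank(M_{q-1}∘⋯∘M_p): M ≅ I[1,1], I[1,4], I[3,3], I[4,4]^3.
μ_θ-semistable layers: μ^(1)=2; μ^(2)=1/2; μ^(3)=-1

((1, 0, 0, 0); (1, 1, 1, 1); (0, 0, 1, 3))


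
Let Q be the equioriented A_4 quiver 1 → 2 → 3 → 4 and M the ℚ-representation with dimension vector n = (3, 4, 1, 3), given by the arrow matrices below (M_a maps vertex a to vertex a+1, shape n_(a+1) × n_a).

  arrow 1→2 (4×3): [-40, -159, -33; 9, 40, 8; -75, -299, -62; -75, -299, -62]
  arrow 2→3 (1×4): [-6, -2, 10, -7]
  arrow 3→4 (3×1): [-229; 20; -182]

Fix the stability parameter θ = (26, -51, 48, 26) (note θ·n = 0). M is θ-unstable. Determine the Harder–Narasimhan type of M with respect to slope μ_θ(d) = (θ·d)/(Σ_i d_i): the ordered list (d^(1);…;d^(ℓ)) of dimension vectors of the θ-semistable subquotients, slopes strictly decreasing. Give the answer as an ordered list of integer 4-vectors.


Barcode: M ≅ I[1,2]^2, I[1,4], I[2,2], I[4,4]^2. HN layers by μ_θ (4 steps, strictly decreasing):
  μ^(1)=37; μ^(2)=26; μ^(3)=-25/2; μ^(4)=-51

((0, 0, 1, 1); (0, 0, 0, 2); (3, 3, 0, 0); (0, 1, 0, 0))


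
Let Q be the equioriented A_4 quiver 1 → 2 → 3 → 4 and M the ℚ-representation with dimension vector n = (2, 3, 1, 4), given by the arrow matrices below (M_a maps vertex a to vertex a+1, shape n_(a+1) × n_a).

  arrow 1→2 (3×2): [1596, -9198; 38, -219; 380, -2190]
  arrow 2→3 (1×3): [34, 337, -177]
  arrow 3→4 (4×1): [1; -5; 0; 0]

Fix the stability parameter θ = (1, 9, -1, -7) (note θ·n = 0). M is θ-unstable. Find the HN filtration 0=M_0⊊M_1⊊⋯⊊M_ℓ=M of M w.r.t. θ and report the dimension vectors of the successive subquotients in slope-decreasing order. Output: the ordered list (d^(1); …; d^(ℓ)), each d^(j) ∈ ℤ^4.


Via rank(M_{q-1}∘⋯∘M_p): M ≅ I[1,1], I[1,4], I[2,2]^2, I[4,4]^3.
μ_θ-semistable layers: μ^(1)=9; μ^(2)=1; μ^(3)=1/2; μ^(4)=-7

((0, 2, 0, 0); (1, 0, 0, 0); (1, 1, 1, 1); (0, 0, 0, 3))


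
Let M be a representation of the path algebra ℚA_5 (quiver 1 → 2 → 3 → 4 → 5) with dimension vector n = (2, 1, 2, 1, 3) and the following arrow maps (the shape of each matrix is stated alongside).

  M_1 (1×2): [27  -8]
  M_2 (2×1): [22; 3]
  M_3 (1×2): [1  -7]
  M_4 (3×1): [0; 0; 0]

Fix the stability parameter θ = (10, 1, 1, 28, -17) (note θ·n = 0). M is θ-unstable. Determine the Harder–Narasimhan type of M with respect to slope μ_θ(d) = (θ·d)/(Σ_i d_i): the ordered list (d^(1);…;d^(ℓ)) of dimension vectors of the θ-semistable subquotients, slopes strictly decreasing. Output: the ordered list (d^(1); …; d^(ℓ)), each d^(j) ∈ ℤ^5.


Interval decomposition of M: I[1,1], I[1,4], I[3,3], I[5,5]^3.
HN type (ℓ=5): μ^(1)=28; μ^(2)=10; μ^(3)=4; μ^(4)=1; μ^(5)=-17

((0, 0, 0, 1, 0); (1, 0, 0, 0, 0); (1, 1, 1, 0, 0); (0, 0, 1, 0, 0); (0, 0, 0, 0, 3))


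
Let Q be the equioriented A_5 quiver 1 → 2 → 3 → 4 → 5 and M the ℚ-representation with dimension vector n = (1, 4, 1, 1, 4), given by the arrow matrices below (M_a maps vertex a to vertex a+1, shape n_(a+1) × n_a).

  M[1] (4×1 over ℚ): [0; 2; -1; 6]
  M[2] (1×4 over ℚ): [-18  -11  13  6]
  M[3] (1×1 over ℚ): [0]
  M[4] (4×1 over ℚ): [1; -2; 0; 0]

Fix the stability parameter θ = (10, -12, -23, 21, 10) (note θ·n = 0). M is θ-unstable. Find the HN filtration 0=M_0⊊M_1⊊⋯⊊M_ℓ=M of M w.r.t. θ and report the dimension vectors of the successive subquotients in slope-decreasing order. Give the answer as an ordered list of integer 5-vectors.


Via rank(M_{q-1}∘⋯∘M_p): M ≅ I[1,3], I[2,2]^3, I[4,5], I[5,5]^3.
μ_θ-semistable layers: μ^(1)=31/2; μ^(2)=10; μ^(3)=-25/3; μ^(4)=-12

((0, 0, 0, 1, 1); (0, 0, 0, 0, 3); (1, 1, 1, 0, 0); (0, 3, 0, 0, 0))


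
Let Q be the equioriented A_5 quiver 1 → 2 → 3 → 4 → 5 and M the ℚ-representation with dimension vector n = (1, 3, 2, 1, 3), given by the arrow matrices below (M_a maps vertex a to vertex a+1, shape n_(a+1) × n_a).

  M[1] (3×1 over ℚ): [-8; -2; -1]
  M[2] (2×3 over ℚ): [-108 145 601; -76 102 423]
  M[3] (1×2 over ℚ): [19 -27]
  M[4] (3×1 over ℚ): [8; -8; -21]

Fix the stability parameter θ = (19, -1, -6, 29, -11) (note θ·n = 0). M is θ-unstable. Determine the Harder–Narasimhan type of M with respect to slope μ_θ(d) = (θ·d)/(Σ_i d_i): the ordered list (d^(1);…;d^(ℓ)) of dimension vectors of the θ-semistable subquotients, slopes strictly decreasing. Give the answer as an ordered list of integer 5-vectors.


Interval decomposition of M: I[1,3], I[2,2], I[2,5], I[5,5]^2.
HN type (ℓ=5): μ^(1)=9; μ^(2)=4; μ^(3)=-1; μ^(4)=-7/2; μ^(5)=-11

((0, 0, 0, 1, 1); (1, 1, 1, 0, 0); (0, 1, 0, 0, 0); (0, 1, 1, 0, 0); (0, 0, 0, 0, 2))


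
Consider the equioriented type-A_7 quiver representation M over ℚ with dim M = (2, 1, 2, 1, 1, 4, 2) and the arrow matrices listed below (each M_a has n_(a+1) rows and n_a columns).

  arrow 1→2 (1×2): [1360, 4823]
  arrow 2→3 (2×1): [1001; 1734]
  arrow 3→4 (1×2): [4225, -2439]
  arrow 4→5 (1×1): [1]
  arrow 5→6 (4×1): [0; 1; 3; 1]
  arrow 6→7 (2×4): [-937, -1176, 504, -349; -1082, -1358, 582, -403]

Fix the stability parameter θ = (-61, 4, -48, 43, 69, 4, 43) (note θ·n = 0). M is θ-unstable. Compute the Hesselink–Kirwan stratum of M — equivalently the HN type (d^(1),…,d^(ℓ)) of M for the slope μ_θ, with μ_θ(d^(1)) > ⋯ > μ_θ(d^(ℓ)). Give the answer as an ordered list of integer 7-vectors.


Interval decomposition of M: I[1,1], I[1,7], I[3,3], I[6,6]^2, I[6,7].
HN type (ℓ=6): μ^(1)=43; μ^(2)=116/3; μ^(3)=4; μ^(4)=-22; μ^(5)=-48; μ^(6)=-61

((0, 0, 0, 0, 0, 0, 2); (0, 0, 0, 1, 1, 1, 0); (0, 0, 0, 0, 0, 3, 0); (0, 1, 1, 0, 0, 0, 0); (0, 0, 1, 0, 0, 0, 0); (2, 0, 0, 0, 0, 0, 0))


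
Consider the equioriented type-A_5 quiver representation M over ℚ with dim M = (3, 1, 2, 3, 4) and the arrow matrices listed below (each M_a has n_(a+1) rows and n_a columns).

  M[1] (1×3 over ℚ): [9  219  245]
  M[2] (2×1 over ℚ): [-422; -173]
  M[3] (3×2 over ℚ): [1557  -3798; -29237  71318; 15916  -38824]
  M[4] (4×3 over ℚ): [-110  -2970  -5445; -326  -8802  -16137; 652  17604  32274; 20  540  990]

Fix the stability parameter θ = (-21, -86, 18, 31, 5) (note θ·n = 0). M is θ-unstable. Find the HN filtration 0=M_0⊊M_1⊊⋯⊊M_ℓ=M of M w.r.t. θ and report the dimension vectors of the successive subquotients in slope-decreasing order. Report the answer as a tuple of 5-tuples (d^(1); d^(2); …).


Interval decomposition of M: I[1,1]^2, I[1,3], I[3,4], I[4,4], I[4,5], I[5,5]^3.
HN type (ℓ=5): μ^(1)=31; μ^(2)=18; μ^(3)=5; μ^(4)=-21; μ^(5)=-107/2

((0, 0, 0, 2, 0); (0, 0, 2, 1, 1); (0, 0, 0, 0, 3); (2, 0, 0, 0, 0); (1, 1, 0, 0, 0))


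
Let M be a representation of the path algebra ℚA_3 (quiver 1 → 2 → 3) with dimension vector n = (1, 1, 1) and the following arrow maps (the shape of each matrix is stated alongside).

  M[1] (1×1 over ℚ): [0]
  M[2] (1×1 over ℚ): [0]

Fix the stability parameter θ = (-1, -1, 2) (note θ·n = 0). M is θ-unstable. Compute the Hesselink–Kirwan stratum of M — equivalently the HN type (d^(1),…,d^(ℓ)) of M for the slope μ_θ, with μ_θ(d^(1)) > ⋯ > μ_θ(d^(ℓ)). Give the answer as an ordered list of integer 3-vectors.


Interval decomposition of M: I[1,1], I[2,2], I[3,3].
HN type (ℓ=2): μ^(1)=2; μ^(2)=-1

((0, 0, 1); (1, 1, 0))


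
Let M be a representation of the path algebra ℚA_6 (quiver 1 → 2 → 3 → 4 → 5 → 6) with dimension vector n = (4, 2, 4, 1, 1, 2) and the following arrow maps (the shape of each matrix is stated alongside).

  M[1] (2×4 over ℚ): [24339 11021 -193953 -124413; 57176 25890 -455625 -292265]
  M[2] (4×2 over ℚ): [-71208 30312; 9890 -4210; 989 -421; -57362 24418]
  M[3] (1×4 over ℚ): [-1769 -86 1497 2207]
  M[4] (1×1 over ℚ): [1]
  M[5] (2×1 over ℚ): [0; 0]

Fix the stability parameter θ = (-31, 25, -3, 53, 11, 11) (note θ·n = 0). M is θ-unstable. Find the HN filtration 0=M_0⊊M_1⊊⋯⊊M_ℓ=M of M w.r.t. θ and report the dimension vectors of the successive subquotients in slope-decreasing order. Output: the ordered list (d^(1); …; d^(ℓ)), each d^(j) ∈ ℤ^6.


Barcode: M ≅ I[1,1]^2, I[1,2], I[1,5], I[3,3]^3, I[6,6]^2. HN layers by μ_θ (5 steps, strictly decreasing):
  μ^(1)=32; μ^(2)=25; μ^(3)=11; μ^(4)=-3; μ^(5)=-31

((0, 0, 0, 1, 1, 0); (0, 1, 0, 0, 0, 0); (0, 1, 1, 0, 0, 2); (0, 0, 3, 0, 0, 0); (4, 0, 0, 0, 0, 0))


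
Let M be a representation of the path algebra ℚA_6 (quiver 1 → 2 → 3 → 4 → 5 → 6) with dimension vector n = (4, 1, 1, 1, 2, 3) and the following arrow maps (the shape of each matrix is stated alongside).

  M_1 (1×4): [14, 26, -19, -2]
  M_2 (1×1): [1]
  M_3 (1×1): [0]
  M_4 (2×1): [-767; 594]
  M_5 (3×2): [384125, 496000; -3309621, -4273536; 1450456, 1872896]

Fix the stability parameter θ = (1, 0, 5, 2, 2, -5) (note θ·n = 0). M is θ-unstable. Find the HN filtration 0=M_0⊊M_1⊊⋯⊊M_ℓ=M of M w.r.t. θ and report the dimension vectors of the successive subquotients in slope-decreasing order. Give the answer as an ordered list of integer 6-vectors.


Via rank(M_{q-1}∘⋯∘M_p): M ≅ I[1,1]^3, I[1,3], I[4,6], I[5,5], I[6,6]^2.
μ_θ-semistable layers: μ^(1)=5; μ^(2)=2; μ^(3)=1; μ^(4)=1/2; μ^(5)=-1/3; μ^(6)=-5

((0, 0, 1, 0, 0, 0); (0, 0, 0, 0, 1, 0); (3, 0, 0, 0, 0, 0); (1, 1, 0, 0, 0, 0); (0, 0, 0, 1, 1, 1); (0, 0, 0, 0, 0, 2))


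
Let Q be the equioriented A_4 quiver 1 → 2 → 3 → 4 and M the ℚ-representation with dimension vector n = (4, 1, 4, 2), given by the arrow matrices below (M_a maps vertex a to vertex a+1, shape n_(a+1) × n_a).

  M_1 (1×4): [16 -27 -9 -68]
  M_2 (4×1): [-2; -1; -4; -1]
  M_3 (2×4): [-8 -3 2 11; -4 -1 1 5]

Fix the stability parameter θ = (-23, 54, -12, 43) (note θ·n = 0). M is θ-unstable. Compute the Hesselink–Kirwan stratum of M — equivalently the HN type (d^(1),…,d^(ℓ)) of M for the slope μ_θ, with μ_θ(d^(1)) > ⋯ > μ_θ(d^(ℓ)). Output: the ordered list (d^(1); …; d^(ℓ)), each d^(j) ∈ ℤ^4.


Via rank(M_{q-1}∘⋯∘M_p): M ≅ I[1,1]^3, I[1,3], I[3,3], I[3,4]^2.
μ_θ-semistable layers: μ^(1)=43; μ^(2)=21; μ^(3)=-12; μ^(4)=-23

((0, 0, 0, 2); (0, 1, 1, 0); (0, 0, 3, 0); (4, 0, 0, 0))


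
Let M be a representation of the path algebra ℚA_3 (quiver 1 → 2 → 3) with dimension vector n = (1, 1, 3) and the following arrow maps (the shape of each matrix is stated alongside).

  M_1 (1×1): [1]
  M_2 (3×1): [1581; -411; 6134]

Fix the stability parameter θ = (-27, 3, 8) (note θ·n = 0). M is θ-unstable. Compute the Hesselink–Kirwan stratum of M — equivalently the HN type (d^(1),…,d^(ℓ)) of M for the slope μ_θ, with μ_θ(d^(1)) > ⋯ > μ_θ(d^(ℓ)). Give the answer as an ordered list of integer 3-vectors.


Interval decomposition of M: I[1,3], I[3,3]^2.
HN type (ℓ=3): μ^(1)=8; μ^(2)=3; μ^(3)=-27

((0, 0, 3); (0, 1, 0); (1, 0, 0))


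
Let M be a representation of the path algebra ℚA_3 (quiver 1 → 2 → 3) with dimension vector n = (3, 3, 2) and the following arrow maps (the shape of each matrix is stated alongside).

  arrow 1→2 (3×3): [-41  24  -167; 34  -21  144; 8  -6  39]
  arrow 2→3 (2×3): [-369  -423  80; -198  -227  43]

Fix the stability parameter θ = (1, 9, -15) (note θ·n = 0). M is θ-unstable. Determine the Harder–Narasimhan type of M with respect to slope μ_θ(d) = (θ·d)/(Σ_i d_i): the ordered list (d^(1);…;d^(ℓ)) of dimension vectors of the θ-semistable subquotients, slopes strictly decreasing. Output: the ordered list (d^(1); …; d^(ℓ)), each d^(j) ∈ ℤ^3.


Via rank(M_{q-1}∘⋯∘M_p): M ≅ I[1,2], I[1,3]^2.
μ_θ-semistable layers: μ^(1)=9; μ^(2)=1; μ^(3)=-5/3

((0, 1, 0); (1, 0, 0); (2, 2, 2))


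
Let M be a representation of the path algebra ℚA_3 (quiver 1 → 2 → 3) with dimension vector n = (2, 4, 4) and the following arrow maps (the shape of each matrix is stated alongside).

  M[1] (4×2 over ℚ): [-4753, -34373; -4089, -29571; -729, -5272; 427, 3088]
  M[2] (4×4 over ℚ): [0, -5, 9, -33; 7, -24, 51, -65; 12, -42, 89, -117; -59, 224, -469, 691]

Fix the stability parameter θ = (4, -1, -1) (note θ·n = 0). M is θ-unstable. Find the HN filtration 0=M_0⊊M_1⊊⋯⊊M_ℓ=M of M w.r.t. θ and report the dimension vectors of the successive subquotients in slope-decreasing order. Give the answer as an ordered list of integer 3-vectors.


Barcode: M ≅ I[1,2], I[1,3], I[2,3]^2, I[3,3]. HN layers by μ_θ (3 steps, strictly decreasing):
  μ^(1)=3/2; μ^(2)=2/3; μ^(3)=-1

((1, 1, 0); (1, 1, 1); (0, 2, 3))


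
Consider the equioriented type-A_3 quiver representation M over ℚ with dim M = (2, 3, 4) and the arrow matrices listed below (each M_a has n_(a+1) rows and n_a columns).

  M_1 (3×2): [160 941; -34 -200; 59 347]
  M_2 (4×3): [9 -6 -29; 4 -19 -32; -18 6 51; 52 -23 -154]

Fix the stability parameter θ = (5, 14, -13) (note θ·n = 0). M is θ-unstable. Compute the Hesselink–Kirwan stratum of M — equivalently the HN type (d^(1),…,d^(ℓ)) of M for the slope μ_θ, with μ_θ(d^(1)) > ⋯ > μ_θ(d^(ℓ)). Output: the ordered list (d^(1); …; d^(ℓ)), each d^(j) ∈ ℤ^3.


Barcode: M ≅ I[1,3]^2, I[2,3], I[3,3]. HN layers by μ_θ (3 steps, strictly decreasing):
  μ^(1)=2; μ^(2)=1/2; μ^(3)=-13

((2, 2, 2); (0, 1, 1); (0, 0, 1))


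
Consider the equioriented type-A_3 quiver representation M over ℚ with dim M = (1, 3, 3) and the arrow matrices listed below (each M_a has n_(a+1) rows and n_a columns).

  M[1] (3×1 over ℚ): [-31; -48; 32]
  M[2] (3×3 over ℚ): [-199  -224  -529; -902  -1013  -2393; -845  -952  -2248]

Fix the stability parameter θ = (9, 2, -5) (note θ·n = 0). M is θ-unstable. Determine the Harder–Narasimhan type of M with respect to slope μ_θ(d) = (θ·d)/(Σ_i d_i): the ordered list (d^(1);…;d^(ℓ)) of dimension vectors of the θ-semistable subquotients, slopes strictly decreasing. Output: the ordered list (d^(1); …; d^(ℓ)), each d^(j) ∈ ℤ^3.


Barcode: M ≅ I[1,3], I[2,3]^2. HN layers by μ_θ (2 steps, strictly decreasing):
  μ^(1)=2; μ^(2)=-3/2

((1, 1, 1); (0, 2, 2))


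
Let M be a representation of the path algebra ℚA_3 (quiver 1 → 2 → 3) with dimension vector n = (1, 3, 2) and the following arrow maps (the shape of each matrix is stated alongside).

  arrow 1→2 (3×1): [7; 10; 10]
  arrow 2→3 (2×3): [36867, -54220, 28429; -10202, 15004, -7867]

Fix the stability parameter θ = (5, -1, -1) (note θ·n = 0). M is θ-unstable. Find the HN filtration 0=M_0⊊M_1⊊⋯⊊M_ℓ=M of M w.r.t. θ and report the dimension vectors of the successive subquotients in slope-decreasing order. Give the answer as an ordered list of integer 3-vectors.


Via rank(M_{q-1}∘⋯∘M_p): M ≅ I[1,3], I[2,2], I[2,3].
μ_θ-semistable layers: μ^(1)=1; μ^(2)=-1

((1, 1, 1); (0, 2, 1))


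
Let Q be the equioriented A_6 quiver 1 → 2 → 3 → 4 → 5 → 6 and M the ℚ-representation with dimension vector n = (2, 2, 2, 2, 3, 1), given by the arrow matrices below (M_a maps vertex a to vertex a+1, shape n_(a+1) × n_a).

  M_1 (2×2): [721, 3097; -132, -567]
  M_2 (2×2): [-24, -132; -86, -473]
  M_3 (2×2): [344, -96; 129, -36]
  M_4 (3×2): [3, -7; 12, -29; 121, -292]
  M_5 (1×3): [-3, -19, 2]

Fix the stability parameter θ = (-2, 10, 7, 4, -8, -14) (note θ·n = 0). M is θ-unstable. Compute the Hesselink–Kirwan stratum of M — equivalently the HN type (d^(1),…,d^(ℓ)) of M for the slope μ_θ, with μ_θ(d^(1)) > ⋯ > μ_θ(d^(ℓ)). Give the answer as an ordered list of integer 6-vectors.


Interval decomposition of M: I[1,2], I[1,3], I[3,6], I[4,5], I[5,5].
HN type (ℓ=5): μ^(1)=10; μ^(2)=17/2; μ^(3)=-2; μ^(4)=-11/4; μ^(5)=-8

((0, 1, 0, 0, 0, 0); (0, 1, 1, 0, 0, 0); (2, 0, 0, 1, 1, 0); (0, 0, 1, 1, 1, 1); (0, 0, 0, 0, 1, 0))


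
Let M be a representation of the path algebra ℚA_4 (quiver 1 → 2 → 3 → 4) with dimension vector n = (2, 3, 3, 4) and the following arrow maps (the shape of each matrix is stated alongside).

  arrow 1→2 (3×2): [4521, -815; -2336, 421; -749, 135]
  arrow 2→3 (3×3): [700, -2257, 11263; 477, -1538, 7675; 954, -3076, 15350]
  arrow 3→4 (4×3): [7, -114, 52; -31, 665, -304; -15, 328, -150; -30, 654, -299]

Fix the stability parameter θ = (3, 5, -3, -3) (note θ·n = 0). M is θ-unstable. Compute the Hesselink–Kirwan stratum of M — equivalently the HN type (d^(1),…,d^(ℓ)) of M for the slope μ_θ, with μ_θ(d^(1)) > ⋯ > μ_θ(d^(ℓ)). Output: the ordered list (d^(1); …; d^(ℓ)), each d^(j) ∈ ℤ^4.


Via rank(M_{q-1}∘⋯∘M_p): M ≅ I[1,2], I[1,4], I[2,4], I[3,4], I[4,4].
μ_θ-semistable layers: μ^(1)=5; μ^(2)=3; μ^(3)=1/2; μ^(4)=-1/3; μ^(5)=-3

((0, 1, 0, 0); (1, 0, 0, 0); (1, 1, 1, 1); (0, 1, 1, 1); (0, 0, 1, 2))


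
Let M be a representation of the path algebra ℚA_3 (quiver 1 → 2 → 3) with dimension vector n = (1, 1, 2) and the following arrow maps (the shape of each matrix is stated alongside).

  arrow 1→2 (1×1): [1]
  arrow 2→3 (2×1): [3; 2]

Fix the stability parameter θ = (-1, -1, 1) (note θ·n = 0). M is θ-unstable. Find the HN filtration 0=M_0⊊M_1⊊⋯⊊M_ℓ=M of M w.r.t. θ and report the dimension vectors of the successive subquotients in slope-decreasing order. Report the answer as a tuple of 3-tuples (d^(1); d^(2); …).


Via rank(M_{q-1}∘⋯∘M_p): M ≅ I[1,3], I[3,3].
μ_θ-semistable layers: μ^(1)=1; μ^(2)=-1

((0, 0, 2); (1, 1, 0))


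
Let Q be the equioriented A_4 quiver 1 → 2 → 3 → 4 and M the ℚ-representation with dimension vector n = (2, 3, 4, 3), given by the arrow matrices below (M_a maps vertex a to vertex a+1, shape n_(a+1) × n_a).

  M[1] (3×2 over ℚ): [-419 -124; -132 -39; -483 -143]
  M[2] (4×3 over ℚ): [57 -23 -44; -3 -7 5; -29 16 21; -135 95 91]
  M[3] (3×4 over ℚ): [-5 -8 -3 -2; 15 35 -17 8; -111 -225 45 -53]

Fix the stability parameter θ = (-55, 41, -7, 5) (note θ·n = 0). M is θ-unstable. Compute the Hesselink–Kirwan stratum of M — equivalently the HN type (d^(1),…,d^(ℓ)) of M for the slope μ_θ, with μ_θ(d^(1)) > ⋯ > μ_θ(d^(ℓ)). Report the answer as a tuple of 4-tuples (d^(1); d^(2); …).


Barcode: M ≅ I[1,4]^2, I[2,4], I[3,3]. HN layers by μ_θ (3 steps, strictly decreasing):
  μ^(1)=13; μ^(2)=-7; μ^(3)=-55

((0, 3, 3, 3); (0, 0, 1, 0); (2, 0, 0, 0))


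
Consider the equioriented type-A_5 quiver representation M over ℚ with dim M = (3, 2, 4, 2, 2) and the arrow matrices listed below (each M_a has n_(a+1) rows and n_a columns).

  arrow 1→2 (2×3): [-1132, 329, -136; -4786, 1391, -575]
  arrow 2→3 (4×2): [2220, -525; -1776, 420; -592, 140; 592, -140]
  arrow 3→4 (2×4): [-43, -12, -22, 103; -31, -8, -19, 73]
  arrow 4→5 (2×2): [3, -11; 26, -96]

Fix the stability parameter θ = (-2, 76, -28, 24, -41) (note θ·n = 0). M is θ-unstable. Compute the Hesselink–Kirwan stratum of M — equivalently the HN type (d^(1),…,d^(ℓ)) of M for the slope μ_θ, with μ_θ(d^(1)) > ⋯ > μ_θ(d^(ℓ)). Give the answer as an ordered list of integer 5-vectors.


Via rank(M_{q-1}∘⋯∘M_p): M ≅ I[1,1], I[1,2], I[1,5], I[3,3]^2, I[3,5].
μ_θ-semistable layers: μ^(1)=76; μ^(2)=31/4; μ^(3)=-2; μ^(4)=-17/2; μ^(5)=-28

((0, 1, 0, 0, 0); (0, 1, 1, 1, 1); (3, 0, 0, 0, 0); (0, 0, 0, 1, 1); (0, 0, 3, 0, 0))


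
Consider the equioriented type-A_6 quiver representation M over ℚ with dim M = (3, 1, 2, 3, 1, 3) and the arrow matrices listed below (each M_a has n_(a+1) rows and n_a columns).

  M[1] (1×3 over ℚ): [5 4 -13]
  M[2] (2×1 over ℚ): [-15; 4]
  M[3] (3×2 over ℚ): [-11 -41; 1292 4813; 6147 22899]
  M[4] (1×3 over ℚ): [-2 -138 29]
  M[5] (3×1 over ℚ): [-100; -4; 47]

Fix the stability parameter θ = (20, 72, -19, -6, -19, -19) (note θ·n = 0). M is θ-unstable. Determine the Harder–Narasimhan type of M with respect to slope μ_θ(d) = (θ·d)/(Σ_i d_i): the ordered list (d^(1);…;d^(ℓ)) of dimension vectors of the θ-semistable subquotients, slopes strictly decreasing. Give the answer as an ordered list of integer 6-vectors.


Interval decomposition of M: I[1,1]^2, I[1,6], I[3,4], I[4,4], I[6,6]^2.
HN type (ℓ=4): μ^(1)=20; μ^(2)=29/6; μ^(3)=-6; μ^(4)=-19

((2, 0, 0, 0, 0, 0); (1, 1, 1, 1, 1, 1); (0, 0, 0, 2, 0, 0); (0, 0, 1, 0, 0, 2))


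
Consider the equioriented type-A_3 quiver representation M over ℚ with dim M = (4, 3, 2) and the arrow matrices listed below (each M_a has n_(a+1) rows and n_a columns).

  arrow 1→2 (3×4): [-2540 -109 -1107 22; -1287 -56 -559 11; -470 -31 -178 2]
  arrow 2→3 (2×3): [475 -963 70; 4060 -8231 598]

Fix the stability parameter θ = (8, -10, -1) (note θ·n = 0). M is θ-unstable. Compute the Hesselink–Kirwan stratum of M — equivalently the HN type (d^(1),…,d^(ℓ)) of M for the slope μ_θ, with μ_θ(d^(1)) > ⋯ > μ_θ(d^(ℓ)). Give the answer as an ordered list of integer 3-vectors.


Interval decomposition of M: I[1,1], I[1,2], I[1,3]^2.
HN type (ℓ=2): μ^(1)=8; μ^(2)=-1

((1, 0, 0); (3, 3, 2))


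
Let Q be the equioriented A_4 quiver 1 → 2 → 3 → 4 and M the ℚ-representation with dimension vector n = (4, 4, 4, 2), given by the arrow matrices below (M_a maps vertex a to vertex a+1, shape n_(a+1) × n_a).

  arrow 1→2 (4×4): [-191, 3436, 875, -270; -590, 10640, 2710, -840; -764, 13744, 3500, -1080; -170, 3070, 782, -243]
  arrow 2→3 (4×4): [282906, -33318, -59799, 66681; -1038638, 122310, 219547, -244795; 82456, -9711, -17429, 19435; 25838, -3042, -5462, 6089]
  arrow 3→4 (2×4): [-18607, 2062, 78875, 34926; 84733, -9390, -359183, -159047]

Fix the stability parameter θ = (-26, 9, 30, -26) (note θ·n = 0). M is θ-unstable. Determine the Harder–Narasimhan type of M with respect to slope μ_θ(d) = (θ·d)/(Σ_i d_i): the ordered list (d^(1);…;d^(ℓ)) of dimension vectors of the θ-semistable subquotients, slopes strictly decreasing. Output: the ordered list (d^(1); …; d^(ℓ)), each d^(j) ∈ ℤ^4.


Barcode: M ≅ I[1,1]^2, I[1,2], I[1,4], I[2,3], I[2,4], I[3,3]. HN layers by μ_θ (4 steps, strictly decreasing):
  μ^(1)=30; μ^(2)=9; μ^(3)=13/3; μ^(4)=-26

((0, 0, 2, 0); (0, 2, 0, 0); (0, 2, 2, 2); (4, 0, 0, 0))


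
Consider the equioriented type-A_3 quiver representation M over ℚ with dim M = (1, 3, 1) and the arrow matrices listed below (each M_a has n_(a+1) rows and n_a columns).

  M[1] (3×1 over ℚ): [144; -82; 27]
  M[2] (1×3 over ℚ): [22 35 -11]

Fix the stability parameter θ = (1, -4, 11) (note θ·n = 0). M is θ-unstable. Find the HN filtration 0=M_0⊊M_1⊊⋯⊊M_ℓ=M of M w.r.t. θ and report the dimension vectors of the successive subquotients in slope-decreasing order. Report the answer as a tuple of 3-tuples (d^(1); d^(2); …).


Barcode: M ≅ I[1,3], I[2,2]^2. HN layers by μ_θ (3 steps, strictly decreasing):
  μ^(1)=11; μ^(2)=-3/2; μ^(3)=-4

((0, 0, 1); (1, 1, 0); (0, 2, 0))


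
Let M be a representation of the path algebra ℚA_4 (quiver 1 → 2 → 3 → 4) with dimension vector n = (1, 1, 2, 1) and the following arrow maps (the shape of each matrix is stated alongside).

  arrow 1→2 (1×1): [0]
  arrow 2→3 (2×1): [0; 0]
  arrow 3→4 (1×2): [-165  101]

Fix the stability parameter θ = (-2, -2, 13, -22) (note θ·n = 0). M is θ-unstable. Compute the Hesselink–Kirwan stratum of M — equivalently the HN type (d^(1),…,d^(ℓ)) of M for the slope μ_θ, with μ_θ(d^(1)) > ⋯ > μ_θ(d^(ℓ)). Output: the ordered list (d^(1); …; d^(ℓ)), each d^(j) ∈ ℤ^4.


Via rank(M_{q-1}∘⋯∘M_p): M ≅ I[1,1], I[2,2], I[3,3], I[3,4].
μ_θ-semistable layers: μ^(1)=13; μ^(2)=-2; μ^(3)=-9/2

((0, 0, 1, 0); (1, 1, 0, 0); (0, 0, 1, 1))


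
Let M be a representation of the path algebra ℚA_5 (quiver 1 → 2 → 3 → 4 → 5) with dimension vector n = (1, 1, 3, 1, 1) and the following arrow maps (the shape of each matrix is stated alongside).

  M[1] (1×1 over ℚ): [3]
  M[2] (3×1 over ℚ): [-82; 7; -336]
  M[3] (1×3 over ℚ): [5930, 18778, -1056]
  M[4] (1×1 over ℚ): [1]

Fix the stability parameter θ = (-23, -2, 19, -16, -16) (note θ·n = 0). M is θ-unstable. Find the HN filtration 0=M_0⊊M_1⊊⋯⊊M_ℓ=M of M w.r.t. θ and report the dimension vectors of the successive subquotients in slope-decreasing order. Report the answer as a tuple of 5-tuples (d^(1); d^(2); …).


Barcode: M ≅ I[1,5], I[3,3]^2. HN layers by μ_θ (3 steps, strictly decreasing):
  μ^(1)=19; μ^(2)=-15/4; μ^(3)=-23

((0, 0, 2, 0, 0); (0, 1, 1, 1, 1); (1, 0, 0, 0, 0))


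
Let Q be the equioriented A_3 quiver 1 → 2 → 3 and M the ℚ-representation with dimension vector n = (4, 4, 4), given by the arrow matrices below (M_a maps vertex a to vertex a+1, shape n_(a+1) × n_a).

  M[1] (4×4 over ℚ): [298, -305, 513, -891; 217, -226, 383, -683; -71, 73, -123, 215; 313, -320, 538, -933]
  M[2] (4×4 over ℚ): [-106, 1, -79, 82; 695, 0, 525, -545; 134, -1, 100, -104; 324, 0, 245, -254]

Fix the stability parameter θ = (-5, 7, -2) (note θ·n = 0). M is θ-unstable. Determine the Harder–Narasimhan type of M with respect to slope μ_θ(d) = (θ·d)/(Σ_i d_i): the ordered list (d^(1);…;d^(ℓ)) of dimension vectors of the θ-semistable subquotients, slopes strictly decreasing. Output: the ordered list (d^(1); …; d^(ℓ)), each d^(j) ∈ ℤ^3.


Via rank(M_{q-1}∘⋯∘M_p): M ≅ I[1,2], I[1,3]^3, I[3,3].
μ_θ-semistable layers: μ^(1)=7; μ^(2)=5/2; μ^(3)=-2; μ^(4)=-5

((0, 1, 0); (0, 3, 3); (0, 0, 1); (4, 0, 0))


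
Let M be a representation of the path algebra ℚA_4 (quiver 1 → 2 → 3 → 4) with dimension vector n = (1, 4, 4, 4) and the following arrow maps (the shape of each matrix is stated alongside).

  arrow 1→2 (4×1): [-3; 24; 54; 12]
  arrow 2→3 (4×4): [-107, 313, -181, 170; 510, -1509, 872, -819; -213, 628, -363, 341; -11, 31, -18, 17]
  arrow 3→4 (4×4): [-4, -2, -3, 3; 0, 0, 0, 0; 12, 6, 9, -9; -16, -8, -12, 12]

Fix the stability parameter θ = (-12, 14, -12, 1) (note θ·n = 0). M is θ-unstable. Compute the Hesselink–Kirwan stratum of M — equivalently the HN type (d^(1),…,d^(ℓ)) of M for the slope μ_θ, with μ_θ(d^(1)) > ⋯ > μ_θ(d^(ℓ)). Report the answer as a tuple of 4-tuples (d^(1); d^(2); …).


Barcode: M ≅ I[1,3], I[2,2], I[2,3], I[2,4], I[3,3], I[4,4]^3. HN layers by μ_θ (3 steps, strictly decreasing):
  μ^(1)=14; μ^(2)=1; μ^(3)=-12

((0, 1, 0, 0); (0, 3, 3, 4); (1, 0, 1, 0))


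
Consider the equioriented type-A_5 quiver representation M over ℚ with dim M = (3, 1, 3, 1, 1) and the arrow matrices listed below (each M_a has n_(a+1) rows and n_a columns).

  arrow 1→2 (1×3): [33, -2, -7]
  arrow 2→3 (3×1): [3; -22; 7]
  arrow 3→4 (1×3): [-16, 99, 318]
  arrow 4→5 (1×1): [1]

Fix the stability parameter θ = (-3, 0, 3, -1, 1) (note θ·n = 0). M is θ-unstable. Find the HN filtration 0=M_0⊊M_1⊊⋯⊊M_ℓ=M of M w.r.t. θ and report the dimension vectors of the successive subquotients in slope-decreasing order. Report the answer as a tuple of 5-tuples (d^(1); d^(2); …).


Interval decomposition of M: I[1,1]^2, I[1,3], I[3,3], I[3,5].
HN type (ℓ=4): μ^(1)=3; μ^(2)=1; μ^(3)=0; μ^(4)=-3

((0, 0, 2, 0, 0); (0, 0, 1, 1, 1); (0, 1, 0, 0, 0); (3, 0, 0, 0, 0))


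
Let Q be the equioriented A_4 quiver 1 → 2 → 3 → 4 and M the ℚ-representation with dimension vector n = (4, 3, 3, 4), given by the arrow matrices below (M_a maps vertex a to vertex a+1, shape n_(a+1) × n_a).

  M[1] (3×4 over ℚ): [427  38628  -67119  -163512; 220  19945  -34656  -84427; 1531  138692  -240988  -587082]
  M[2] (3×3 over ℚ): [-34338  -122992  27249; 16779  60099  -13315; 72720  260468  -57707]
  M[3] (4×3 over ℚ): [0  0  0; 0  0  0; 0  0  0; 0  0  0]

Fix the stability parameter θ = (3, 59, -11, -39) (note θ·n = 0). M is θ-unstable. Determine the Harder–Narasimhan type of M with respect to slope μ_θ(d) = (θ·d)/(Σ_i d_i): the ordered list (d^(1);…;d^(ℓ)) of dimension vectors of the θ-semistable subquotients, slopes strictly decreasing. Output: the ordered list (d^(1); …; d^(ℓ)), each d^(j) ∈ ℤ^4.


Barcode: M ≅ I[1,1], I[1,3]^3, I[4,4]^4. HN layers by μ_θ (3 steps, strictly decreasing):
  μ^(1)=24; μ^(2)=3; μ^(3)=-39

((0, 3, 3, 0); (4, 0, 0, 0); (0, 0, 0, 4))


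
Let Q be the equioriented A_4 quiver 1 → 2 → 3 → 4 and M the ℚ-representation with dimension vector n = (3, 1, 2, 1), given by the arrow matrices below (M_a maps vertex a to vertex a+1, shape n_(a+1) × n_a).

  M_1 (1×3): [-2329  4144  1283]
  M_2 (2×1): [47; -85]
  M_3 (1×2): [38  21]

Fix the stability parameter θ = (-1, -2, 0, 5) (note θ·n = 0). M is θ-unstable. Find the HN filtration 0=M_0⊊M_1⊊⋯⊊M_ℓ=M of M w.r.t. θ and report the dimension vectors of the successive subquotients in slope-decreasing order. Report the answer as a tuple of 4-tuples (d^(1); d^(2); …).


Via rank(M_{q-1}∘⋯∘M_p): M ≅ I[1,1]^2, I[1,4], I[3,3].
μ_θ-semistable layers: μ^(1)=5; μ^(2)=0; μ^(3)=-1; μ^(4)=-3/2

((0, 0, 0, 1); (0, 0, 2, 0); (2, 0, 0, 0); (1, 1, 0, 0))


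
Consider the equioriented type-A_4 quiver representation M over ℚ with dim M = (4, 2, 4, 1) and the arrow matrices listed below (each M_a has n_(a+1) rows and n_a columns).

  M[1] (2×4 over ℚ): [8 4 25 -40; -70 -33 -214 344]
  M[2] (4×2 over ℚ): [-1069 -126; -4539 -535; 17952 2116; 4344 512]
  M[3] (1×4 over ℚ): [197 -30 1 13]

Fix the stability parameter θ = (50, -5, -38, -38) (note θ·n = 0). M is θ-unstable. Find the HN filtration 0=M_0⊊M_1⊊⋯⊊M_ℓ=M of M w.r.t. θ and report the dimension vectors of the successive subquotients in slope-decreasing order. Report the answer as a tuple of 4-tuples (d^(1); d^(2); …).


Barcode: M ≅ I[1,1]^2, I[1,3], I[1,4], I[3,3]^2. HN layers by μ_θ (4 steps, strictly decreasing):
  μ^(1)=50; μ^(2)=7/3; μ^(3)=-31/4; μ^(4)=-38

((2, 0, 0, 0); (1, 1, 1, 0); (1, 1, 1, 1); (0, 0, 2, 0))


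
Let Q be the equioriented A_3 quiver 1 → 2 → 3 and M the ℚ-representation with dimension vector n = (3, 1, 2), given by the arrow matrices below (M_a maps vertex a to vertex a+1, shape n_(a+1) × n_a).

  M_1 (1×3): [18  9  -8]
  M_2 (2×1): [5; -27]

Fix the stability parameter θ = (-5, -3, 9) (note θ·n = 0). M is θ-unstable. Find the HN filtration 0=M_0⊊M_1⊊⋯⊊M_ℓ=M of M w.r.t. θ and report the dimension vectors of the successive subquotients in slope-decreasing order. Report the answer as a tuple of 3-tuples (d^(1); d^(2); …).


Via rank(M_{q-1}∘⋯∘M_p): M ≅ I[1,1]^2, I[1,3], I[3,3].
μ_θ-semistable layers: μ^(1)=9; μ^(2)=-3; μ^(3)=-5

((0, 0, 2); (0, 1, 0); (3, 0, 0))


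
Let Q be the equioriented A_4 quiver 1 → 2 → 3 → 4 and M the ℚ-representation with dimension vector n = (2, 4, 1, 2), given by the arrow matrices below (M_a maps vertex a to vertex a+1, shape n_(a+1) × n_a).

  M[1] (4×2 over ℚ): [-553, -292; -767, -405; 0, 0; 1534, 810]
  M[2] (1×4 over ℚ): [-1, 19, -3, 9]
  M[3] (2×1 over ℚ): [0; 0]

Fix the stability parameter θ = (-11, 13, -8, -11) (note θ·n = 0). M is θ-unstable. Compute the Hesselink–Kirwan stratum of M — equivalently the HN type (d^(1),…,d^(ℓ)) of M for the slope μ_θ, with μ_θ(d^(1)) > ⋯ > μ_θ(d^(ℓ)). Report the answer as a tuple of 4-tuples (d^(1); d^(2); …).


Via rank(M_{q-1}∘⋯∘M_p): M ≅ I[1,2], I[1,3], I[2,2]^2, I[4,4]^2.
μ_θ-semistable layers: μ^(1)=13; μ^(2)=5/2; μ^(3)=-11

((0, 3, 0, 0); (0, 1, 1, 0); (2, 0, 0, 2))


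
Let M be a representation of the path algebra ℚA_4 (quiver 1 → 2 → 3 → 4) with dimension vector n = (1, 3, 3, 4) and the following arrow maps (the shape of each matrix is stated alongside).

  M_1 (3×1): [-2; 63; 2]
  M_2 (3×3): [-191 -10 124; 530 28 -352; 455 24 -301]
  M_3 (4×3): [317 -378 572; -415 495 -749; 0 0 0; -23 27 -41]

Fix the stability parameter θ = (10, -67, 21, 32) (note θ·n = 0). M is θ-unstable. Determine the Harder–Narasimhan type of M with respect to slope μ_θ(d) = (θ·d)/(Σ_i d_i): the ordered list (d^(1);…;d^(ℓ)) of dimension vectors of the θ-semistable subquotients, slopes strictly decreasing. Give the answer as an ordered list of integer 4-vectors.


Barcode: M ≅ I[1,2], I[2,4]^2, I[3,3], I[4,4]^2. HN layers by μ_θ (4 steps, strictly decreasing):
  μ^(1)=32; μ^(2)=21; μ^(3)=-57/2; μ^(4)=-67

((0, 0, 0, 4); (0, 0, 3, 0); (1, 1, 0, 0); (0, 2, 0, 0))


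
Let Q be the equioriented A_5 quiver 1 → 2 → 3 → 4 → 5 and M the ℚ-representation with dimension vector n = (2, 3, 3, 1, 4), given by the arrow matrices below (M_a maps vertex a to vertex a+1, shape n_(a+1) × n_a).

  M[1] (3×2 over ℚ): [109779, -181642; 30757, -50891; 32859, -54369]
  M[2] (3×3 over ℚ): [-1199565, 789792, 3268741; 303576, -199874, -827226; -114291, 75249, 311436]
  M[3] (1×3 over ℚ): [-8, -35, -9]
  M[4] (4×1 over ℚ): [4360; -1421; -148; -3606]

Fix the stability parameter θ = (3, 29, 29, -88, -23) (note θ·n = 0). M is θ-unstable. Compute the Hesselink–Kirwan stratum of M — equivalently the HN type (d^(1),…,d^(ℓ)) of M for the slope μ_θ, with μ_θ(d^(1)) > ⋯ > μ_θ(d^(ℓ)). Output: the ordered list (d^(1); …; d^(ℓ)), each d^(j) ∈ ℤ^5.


Barcode: M ≅ I[1,2], I[1,5], I[2,3], I[3,3], I[5,5]^3. HN layers by μ_θ (4 steps, strictly decreasing):
  μ^(1)=29; μ^(2)=3; μ^(3)=-10; μ^(4)=-23

((0, 2, 2, 0, 0); (1, 0, 0, 0, 0); (1, 1, 1, 1, 1); (0, 0, 0, 0, 3))


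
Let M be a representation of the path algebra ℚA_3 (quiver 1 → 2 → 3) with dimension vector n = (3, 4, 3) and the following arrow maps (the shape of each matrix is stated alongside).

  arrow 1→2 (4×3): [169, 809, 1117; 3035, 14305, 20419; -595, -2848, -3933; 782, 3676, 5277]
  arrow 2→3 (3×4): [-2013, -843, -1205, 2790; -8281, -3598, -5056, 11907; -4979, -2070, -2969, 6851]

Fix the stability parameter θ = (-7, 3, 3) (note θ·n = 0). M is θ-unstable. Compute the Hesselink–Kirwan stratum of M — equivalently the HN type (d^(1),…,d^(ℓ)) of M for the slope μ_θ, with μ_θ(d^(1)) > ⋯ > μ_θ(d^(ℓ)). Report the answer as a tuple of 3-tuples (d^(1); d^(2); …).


Barcode: M ≅ I[1,3]^3, I[2,2]. HN layers by μ_θ (2 steps, strictly decreasing):
  μ^(1)=3; μ^(2)=-7

((0, 4, 3); (3, 0, 0))


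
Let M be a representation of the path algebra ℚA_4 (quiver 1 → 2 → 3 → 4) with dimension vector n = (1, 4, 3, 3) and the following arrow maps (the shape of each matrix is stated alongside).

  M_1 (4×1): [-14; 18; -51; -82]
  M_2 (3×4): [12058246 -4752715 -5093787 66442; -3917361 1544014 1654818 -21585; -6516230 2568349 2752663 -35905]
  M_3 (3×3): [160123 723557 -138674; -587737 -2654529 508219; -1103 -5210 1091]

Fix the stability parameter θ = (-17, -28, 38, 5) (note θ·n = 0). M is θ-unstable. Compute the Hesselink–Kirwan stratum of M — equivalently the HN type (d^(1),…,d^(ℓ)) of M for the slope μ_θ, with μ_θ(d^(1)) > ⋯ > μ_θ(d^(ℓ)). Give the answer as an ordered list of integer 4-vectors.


Barcode: M ≅ I[1,4], I[2,2], I[2,4]^2. HN layers by μ_θ (3 steps, strictly decreasing):
  μ^(1)=43/2; μ^(2)=-45/2; μ^(3)=-28

((0, 0, 3, 3); (1, 1, 0, 0); (0, 3, 0, 0))


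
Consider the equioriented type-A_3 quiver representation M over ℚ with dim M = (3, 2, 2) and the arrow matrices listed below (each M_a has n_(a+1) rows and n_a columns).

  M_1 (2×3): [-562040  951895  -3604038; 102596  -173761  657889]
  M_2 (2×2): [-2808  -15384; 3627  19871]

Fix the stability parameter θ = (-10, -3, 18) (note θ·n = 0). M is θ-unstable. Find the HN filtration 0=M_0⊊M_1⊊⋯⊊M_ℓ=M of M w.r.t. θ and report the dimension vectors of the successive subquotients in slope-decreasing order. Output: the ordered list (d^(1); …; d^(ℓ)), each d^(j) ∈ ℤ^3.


Via rank(M_{q-1}∘⋯∘M_p): M ≅ I[1,1], I[1,2], I[1,3], I[3,3].
μ_θ-semistable layers: μ^(1)=18; μ^(2)=-3; μ^(3)=-10

((0, 0, 2); (0, 2, 0); (3, 0, 0))


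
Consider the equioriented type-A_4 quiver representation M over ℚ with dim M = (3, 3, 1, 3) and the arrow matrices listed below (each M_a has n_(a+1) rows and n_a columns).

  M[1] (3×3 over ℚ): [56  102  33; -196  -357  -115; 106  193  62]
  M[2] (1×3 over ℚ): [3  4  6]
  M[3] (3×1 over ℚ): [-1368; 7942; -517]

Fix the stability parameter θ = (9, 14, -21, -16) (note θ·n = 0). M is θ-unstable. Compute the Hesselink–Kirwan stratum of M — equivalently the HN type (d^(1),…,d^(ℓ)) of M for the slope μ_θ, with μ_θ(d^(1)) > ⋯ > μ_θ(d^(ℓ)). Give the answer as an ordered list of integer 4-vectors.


Via rank(M_{q-1}∘⋯∘M_p): M ≅ I[1,2]^2, I[1,4], I[4,4]^2.
μ_θ-semistable layers: μ^(1)=14; μ^(2)=9; μ^(3)=-7/2; μ^(4)=-16

((0, 2, 0, 0); (2, 0, 0, 0); (1, 1, 1, 1); (0, 0, 0, 2))


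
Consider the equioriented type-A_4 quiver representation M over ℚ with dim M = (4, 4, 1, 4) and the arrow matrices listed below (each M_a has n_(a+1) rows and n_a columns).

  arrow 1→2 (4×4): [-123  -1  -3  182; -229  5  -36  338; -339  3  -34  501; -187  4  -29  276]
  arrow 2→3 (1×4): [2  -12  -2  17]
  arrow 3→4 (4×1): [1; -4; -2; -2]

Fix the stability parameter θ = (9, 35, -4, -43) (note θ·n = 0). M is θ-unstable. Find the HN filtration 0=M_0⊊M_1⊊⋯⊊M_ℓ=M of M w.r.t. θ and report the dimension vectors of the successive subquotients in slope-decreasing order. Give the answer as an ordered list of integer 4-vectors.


Interval decomposition of M: I[1,2]^3, I[1,4], I[4,4]^3.
HN type (ℓ=4): μ^(1)=35; μ^(2)=9; μ^(3)=-3/4; μ^(4)=-43

((0, 3, 0, 0); (3, 0, 0, 0); (1, 1, 1, 1); (0, 0, 0, 3))
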